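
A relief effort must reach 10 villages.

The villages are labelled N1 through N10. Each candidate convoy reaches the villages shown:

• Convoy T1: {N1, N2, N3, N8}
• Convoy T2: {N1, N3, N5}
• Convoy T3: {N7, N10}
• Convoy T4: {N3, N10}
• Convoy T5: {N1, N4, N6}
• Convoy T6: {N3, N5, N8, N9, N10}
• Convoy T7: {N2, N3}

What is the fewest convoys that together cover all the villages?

Take {T3, T5, T6, T7}. Their union is {N1, N2, N3, N4, N5, N6, N7, N8, N9, N10}, which is all 10 villages.
No 3 of the 7 convoys cover everything (all 35 combinations miss at least one village), so 4 is optimal.

4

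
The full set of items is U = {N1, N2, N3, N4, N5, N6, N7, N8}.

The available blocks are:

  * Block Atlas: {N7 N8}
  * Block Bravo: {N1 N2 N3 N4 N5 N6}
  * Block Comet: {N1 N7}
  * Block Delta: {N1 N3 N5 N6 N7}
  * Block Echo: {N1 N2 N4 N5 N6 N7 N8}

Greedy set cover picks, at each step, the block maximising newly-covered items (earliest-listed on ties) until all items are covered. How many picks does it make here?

2

Greedy: pick Echo (covers 7 new) → pick Bravo (covers 1 new). Total picks: 2.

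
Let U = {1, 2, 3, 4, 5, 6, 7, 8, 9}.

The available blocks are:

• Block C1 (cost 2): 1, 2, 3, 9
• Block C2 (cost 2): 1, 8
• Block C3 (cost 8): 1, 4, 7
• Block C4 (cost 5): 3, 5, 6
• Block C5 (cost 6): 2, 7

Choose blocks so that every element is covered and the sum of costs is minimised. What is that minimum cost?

17

C1, C2, C3, C4 together cover every element (C1 ∪ C2 ∪ C3 ∪ C4 = {1, 2, 3, 4, 5, 6, 7, 8, 9}); total cost 2 + 2 + 8 + 5 = 17.
No covering selection has total cost below 17.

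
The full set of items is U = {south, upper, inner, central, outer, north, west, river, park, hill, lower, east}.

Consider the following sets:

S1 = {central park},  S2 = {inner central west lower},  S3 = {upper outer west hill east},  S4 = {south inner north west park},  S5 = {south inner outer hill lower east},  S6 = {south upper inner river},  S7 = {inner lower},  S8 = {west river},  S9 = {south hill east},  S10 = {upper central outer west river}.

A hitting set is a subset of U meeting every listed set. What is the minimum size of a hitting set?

H = {inner, central, west, east} meets every set (each contains at least one member of H), and |H| = 4.
The sets S1, S7, S8, S9 are pairwise disjoint, so any hitting set needs a separate item for each — at least 4. Hence 4 is optimal.

4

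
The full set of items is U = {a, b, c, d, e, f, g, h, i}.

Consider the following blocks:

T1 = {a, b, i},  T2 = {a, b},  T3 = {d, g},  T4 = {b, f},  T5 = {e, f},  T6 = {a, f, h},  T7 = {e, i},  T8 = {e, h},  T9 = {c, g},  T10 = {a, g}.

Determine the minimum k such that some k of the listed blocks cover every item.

5

Take {T2, T3, T6, T7, T9}. Their union is {a, b, c, d, e, f, g, h, i}, which is all 9 items.
No 4 of the 10 blocks cover everything (all 210 combinations miss at least one item), so 5 is optimal.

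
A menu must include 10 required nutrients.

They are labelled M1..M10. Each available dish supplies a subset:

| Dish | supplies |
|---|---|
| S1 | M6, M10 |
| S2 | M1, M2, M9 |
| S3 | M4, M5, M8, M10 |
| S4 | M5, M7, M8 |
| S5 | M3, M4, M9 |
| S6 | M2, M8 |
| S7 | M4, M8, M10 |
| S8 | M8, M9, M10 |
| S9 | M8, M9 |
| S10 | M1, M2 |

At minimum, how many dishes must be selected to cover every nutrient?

4

S1 and S4 and S5 and S10 together: S1 ∪ S4 ∪ S5 ∪ S10 = {M1, M2, M3, M4, M5, M6, M7, M8, M9, M10} — every nutrient is covered.
Only S5 contains M3, so S5 is forced; the remaining 7 nutrients need at least 3 more dishes (each remaining dish adds at most 3) — so at least 4 dishes are needed, and 4 is optimal.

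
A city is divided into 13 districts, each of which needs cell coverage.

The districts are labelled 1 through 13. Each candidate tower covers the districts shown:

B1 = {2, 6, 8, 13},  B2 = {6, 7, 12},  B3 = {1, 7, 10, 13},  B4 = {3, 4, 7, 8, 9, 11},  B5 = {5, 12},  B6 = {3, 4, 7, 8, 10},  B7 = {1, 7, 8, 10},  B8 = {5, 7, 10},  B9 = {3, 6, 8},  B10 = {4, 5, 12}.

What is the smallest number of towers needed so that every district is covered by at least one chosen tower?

4

Take {B1, B4, B7, B10}. Their union is {1, 2, 3, 4, 5, 6, 7, 8, 9, 10, 11, 12, 13}, which is all 13 districts.
Only B4 contains 9, so B4 is forced; the remaining 7 districts need at least 3 more towers (each remaining tower adds at most 3) — so at least 4 towers are needed, and 4 is optimal.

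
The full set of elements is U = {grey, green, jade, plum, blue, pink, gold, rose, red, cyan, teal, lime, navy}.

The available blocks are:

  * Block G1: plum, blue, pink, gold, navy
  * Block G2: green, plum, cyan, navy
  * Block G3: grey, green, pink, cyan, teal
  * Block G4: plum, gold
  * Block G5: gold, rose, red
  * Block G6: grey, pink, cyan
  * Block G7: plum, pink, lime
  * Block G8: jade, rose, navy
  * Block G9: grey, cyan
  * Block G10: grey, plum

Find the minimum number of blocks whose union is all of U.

G1 and G3 and G5 and G7 and G8 together: G1 ∪ G3 ∪ G5 ∪ G7 ∪ G8 = {grey, green, jade, plum, blue, pink, gold, rose, red, cyan, teal, lime, navy} — every element is covered.
No 4 of the 10 blocks cover everything (all 210 combinations miss at least one element), so 5 is optimal.

5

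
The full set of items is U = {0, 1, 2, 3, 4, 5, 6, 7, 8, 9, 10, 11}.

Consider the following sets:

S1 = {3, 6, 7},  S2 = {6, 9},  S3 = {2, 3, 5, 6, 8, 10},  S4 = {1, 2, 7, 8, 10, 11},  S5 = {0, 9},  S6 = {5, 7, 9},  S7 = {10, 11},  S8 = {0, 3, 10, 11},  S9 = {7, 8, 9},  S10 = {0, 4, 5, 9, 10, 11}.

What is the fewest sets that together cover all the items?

3

S1, S4, and S10 cover everything between them: the union {0, 1, 2, 3, 4, 5, 6, 7, 8, 9, 10, 11} is all of U.
Only S4 contains 1, so S4 is forced; the remaining 6 items need at least 2 more sets (each remaining set adds at most 4) — so at least 3 sets are needed, and 3 is optimal.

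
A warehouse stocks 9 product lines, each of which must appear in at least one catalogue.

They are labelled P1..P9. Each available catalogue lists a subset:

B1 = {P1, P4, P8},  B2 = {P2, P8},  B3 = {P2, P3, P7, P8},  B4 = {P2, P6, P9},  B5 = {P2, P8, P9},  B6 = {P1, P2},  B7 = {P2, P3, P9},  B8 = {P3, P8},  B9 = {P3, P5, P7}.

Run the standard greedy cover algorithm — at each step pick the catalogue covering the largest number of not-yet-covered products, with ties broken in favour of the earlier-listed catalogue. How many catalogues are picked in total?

Greedy: pick B3 (covers 4 new) → pick B1 (covers 2 new) → pick B4 (covers 2 new) → pick B9 (covers 1 new). Total picks: 4.
(The true minimum cover uses only 3 catalogues, so greedy is not optimal here.)

4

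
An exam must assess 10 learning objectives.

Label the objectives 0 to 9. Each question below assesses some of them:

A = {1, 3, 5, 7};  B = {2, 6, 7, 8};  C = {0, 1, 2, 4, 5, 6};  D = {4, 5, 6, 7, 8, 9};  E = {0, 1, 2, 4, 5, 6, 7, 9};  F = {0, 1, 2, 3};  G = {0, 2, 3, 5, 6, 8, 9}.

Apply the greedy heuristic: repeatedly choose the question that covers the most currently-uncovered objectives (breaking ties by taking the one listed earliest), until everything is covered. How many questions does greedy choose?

2

Greedy: pick E (covers 8 new) → pick G (covers 2 new). Total picks: 2.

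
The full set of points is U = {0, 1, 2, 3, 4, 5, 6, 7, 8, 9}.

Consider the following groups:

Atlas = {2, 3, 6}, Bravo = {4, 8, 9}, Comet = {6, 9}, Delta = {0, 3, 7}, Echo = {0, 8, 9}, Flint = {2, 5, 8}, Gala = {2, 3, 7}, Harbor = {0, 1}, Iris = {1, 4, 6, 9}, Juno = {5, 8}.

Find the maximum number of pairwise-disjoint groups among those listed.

4

Comet, Gala, Harbor, Juno are pairwise disjoint (Comet={6,9}; Gala={2,3,7}; Harbor={0,1}; Juno={5,8}).
Every remaining group overlaps one of these, and no 5 of the listed groups are pairwise disjoint, so 4 is the maximum.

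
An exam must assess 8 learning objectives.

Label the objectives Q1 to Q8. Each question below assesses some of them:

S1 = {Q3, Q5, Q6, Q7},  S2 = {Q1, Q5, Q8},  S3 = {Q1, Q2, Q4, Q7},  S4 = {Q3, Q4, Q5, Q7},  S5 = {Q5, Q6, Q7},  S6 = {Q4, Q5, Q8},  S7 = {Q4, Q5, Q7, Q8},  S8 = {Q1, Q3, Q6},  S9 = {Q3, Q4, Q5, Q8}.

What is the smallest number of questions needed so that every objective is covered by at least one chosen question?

S3 and S5 and S9 together: S3 ∪ S5 ∪ S9 = {Q1, Q2, Q3, Q4, Q5, Q6, Q7, Q8} — every objective is covered.
Only S3 contains Q2, so S3 is forced; the remaining 4 objectives need at least 2 more questions (each remaining question adds at most 3) — so at least 3 questions are needed, and 3 is optimal.

3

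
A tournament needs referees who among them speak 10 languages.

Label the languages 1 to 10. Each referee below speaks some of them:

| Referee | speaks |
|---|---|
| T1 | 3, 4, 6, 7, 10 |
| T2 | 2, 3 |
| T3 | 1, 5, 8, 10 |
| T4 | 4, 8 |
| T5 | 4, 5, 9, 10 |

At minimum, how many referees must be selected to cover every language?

4

T1 and T2 and T3 and T5 together: T1 ∪ T2 ∪ T3 ∪ T5 = {1, 2, 3, 4, 5, 6, 7, 8, 9, 10} — every language is covered.
No 3 of the 5 referees cover everything (all 10 combinations miss at least one language), so 4 is optimal.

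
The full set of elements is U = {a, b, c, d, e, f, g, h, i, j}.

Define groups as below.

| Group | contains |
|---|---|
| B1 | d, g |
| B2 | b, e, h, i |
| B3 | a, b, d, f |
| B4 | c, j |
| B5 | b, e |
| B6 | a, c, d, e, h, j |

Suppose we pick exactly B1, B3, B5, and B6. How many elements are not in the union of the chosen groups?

1

Union of B1, B3, B5, B6 = {a, b, c, d, e, f, g, h, j}.
Not covered: i — 1 element.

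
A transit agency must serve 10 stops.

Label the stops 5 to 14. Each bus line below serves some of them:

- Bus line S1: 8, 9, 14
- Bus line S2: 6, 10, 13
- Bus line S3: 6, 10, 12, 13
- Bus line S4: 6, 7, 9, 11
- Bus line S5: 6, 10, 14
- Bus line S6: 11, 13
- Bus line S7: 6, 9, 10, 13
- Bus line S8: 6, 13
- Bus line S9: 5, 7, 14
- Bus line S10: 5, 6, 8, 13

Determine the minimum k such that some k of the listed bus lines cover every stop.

4

Take {S3, S4, S9, S10}. Their union is {5, 6, 7, 8, 9, 10, 11, 12, 13, 14}, which is all 10 stops.
No 3 of the 10 bus lines cover everything (all 120 combinations miss at least one stop), so 4 is optimal.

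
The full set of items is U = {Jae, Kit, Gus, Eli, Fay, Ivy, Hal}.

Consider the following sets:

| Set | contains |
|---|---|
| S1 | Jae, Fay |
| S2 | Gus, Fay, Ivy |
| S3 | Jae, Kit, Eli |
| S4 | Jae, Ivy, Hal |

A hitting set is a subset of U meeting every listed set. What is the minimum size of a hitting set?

The 2 items {Jae, Ivy} hit every set.
The sets S2, S3 are pairwise disjoint, so any hitting set needs a separate item for each — at least 2. Hence 2 is optimal.

2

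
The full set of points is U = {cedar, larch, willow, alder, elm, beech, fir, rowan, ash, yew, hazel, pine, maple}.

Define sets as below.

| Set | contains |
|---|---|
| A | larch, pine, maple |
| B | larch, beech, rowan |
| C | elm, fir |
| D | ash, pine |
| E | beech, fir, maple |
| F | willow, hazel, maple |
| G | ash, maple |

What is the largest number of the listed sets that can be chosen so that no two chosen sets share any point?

4

B, C, D, F are pairwise disjoint (B={larch,beech,rowan}; C={elm,fir}; D={ash,pine}; F={willow,hazel,maple}).
Every remaining set overlaps one of these, and no 5 of the listed sets are pairwise disjoint, so 4 is the maximum.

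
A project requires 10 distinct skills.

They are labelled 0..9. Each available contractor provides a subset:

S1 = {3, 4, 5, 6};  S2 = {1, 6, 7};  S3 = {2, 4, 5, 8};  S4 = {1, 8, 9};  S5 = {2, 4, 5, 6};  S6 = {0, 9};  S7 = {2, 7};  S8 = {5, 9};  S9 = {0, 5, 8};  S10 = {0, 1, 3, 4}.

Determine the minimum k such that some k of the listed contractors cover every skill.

S2 and S3 and S4 and S10 together: S2 ∪ S3 ∪ S4 ∪ S10 = {0, 1, 2, 3, 4, 5, 6, 7, 8, 9} — every skill is covered.
No 3 of the 10 contractors cover everything (all 120 combinations miss at least one skill), so 4 is optimal.

4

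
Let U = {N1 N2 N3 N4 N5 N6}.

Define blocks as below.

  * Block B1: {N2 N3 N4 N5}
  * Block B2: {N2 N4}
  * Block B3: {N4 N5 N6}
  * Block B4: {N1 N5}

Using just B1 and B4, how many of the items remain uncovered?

1

Union of B1, B4 = {N1, N2, N3, N4, N5}.
Not covered: N6 — 1 item.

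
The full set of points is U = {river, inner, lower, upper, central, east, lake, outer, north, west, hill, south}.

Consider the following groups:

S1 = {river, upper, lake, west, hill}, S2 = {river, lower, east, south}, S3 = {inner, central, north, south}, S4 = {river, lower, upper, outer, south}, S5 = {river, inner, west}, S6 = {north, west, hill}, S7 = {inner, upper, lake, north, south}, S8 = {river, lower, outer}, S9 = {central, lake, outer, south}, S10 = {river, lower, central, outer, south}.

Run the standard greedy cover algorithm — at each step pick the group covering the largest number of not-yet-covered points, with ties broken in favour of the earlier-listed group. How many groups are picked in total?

Greedy: pick S1 (covers 5 new) → pick S3 (covers 4 new) → pick S2 (covers 2 new) → pick S4 (covers 1 new). Total picks: 4.

4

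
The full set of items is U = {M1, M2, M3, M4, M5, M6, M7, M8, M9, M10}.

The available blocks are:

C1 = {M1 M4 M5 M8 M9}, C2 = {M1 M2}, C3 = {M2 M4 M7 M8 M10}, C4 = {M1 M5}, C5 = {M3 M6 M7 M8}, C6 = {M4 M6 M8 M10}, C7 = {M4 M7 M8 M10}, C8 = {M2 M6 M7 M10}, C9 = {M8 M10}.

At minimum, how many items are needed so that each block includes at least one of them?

3

H = {M1, M7, M10} meets every block (each contains at least one member of H), and |H| = 3.
No choice of 2 items meets every block, so 3 is the minimum.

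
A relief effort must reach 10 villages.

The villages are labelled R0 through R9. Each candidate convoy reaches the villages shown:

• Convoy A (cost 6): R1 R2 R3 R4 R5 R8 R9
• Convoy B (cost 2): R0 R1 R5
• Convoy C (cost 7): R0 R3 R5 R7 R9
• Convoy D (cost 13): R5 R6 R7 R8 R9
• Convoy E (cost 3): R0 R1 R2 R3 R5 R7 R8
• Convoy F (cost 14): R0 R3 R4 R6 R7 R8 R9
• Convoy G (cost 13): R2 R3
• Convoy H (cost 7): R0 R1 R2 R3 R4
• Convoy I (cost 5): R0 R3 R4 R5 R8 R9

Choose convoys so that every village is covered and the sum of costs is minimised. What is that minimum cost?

17

E, F together cover every village (E ∪ F = {R0, R1, R2, R3, R4, R5, R6, R7, R8, R9}); total cost 3 + 14 = 17.
The greedy pick E, I, D costs 21; no covering selection beats 17.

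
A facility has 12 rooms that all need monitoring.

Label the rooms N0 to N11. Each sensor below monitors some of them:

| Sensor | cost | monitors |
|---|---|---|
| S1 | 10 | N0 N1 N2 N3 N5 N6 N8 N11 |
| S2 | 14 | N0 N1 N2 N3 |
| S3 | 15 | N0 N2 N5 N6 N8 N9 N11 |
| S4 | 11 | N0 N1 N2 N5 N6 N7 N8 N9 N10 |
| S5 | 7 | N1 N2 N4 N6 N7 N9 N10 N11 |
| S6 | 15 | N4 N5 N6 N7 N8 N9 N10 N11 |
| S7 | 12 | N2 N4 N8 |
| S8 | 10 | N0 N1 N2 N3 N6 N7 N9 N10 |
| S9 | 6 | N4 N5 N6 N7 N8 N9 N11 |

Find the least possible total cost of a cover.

16

S8, S9 together cover every room (S8 ∪ S9 = {N0, N1, N2, N3, N4, N5, N6, N7, N8, N9, N10, N11}); total cost 10 + 6 = 16.
No covering selection has total cost below 16.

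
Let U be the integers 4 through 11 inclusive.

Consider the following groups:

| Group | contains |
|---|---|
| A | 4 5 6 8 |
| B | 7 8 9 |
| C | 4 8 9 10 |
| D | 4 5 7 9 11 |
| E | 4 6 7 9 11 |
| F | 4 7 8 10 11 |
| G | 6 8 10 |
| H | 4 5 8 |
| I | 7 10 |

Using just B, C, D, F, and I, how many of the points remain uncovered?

Union of B, C, D, F, I = {4, 5, 7, 8, 9, 10, 11}.
Not covered: 6 — 1 point.

1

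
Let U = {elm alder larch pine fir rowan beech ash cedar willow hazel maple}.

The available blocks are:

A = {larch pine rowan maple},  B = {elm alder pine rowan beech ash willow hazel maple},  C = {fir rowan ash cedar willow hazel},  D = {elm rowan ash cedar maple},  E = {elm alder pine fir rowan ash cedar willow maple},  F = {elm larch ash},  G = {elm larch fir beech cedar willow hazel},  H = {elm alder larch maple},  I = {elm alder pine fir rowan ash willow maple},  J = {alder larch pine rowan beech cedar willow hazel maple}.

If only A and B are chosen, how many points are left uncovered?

Union of A, B = {elm, alder, larch, pine, rowan, beech, ash, willow, hazel, maple}.
Not covered: fir, cedar — 2 points.

2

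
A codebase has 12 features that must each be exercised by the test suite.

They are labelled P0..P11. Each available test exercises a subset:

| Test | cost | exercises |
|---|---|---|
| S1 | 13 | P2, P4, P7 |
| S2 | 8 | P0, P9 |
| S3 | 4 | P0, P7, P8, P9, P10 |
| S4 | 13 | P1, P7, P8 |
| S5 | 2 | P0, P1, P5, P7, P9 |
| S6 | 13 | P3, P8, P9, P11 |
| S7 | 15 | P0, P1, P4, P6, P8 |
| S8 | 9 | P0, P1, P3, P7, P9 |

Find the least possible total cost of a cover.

47

S1, S3, S5, S6, S7 together cover every feature (S1 ∪ S3 ∪ S5 ∪ S6 ∪ S7 = {P0, P1, P2, P3, P4, P5, P6, P7, P8, P9, P10, P11}); total cost 13 + 4 + 2 + 13 + 15 = 47.
No covering selection has total cost below 47.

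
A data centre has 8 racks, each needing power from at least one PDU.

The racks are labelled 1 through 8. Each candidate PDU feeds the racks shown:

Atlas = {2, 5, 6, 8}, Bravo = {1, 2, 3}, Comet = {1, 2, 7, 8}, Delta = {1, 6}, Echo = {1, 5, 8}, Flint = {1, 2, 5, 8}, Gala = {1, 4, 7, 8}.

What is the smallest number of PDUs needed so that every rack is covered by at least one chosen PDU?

3

Take {Atlas, Bravo, Gala}. Their union is {1, 2, 3, 4, 5, 6, 7, 8}, which is all 8 racks.
Only Bravo contains 3, so Bravo is forced; the remaining 5 racks need at least 2 more PDUs (each remaining PDU adds at most 3) — so at least 3 PDUs are needed, and 3 is optimal.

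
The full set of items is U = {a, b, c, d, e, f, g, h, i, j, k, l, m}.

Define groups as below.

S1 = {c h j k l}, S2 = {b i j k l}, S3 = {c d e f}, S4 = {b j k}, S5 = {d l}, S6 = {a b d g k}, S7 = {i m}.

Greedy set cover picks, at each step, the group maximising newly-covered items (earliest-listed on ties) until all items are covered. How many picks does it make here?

4

Greedy: pick S1 (covers 5 new) → pick S6 (covers 4 new) → pick S3 (covers 2 new) → pick S7 (covers 2 new). Total picks: 4.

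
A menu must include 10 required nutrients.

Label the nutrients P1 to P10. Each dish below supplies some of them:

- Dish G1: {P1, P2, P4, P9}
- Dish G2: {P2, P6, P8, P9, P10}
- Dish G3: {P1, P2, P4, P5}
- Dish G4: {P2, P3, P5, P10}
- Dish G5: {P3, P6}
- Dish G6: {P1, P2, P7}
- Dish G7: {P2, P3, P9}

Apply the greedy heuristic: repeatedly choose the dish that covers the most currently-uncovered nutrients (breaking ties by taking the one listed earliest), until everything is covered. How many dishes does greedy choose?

Greedy: pick G2 (covers 5 new) → pick G3 (covers 3 new) → pick G4 (covers 1 new) → pick G6 (covers 1 new). Total picks: 4.

4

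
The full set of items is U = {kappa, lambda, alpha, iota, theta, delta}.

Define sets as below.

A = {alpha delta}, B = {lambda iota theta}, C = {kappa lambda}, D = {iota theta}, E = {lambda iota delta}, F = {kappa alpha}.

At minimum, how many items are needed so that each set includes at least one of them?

3

Take H = {kappa, alpha, iota}. Each listed set contains at least one of these, so H is a hitting set of size 3.
The sets A, C, D are pairwise disjoint, so any hitting set needs a separate item for each — at least 3. Hence 3 is optimal.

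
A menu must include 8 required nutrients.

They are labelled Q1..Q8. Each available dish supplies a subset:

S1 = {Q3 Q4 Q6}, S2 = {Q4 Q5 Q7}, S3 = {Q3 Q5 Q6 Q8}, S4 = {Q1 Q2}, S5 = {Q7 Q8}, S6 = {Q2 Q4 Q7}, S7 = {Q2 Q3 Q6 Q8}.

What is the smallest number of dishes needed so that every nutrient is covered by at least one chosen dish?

3

Take {S2, S3, S4}. Their union is {Q1, Q2, Q3, Q4, Q5, Q6, Q7, Q8}, which is all 8 nutrients.
Only S4 contains Q1, so S4 is forced; the remaining 6 nutrients need at least 2 more dishes (each remaining dish adds at most 4) — so at least 3 dishes are needed, and 3 is optimal.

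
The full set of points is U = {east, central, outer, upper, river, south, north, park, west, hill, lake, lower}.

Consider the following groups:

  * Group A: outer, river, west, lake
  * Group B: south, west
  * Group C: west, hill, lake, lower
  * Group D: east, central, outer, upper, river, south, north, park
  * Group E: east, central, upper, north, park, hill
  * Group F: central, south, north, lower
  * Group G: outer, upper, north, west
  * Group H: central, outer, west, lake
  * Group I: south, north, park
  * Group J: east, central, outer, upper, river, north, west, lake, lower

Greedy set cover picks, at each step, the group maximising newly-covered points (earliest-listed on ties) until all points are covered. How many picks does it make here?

3

Greedy: pick J (covers 9 new) → pick D (covers 2 new) → pick C (covers 1 new). Total picks: 3.
(The true minimum cover uses only 2 groups, so greedy is not optimal here.)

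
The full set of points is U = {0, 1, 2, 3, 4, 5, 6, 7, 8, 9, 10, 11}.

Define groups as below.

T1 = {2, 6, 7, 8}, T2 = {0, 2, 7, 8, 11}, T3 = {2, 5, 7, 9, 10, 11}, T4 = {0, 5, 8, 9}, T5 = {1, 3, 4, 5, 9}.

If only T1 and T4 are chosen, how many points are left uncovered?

Union of T1, T4 = {0, 2, 5, 6, 7, 8, 9}.
Not covered: 1, 3, 4, 10, 11 — 5 points.

5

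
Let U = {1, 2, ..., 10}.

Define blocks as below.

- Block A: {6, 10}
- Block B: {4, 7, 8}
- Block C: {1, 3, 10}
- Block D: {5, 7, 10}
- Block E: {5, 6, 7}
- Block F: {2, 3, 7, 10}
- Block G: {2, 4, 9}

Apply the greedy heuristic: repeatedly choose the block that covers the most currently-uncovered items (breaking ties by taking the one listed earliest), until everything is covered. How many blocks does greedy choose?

5

Greedy: pick F (covers 4 new) → pick B (covers 2 new) → pick E (covers 2 new) → pick C (covers 1 new) → pick G (covers 1 new). Total picks: 5.
(The true minimum cover uses only 4 blocks, so greedy is not optimal here.)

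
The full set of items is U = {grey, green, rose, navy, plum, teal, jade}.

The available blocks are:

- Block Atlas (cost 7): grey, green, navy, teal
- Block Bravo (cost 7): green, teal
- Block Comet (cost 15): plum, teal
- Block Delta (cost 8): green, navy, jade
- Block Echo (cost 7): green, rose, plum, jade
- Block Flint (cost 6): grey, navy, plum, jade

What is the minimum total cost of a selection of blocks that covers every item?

Atlas, Echo together cover every item (Atlas ∪ Echo = {grey, green, rose, navy, plum, teal, jade}); total cost 7 + 7 = 14.
The greedy pick Flint, Atlas, Echo costs 20; no covering selection beats 14.

14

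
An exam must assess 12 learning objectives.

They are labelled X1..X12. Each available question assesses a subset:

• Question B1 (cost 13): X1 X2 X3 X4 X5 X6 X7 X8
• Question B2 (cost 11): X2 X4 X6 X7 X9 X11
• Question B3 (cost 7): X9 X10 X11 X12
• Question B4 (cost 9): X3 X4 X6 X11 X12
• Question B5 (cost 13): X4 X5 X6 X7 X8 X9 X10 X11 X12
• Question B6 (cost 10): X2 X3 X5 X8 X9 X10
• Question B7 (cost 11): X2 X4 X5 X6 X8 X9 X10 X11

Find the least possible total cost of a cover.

20

B1, B3 together cover every objective (B1 ∪ B3 = {X1, X2, X3, X4, X5, X6, X7, X8, X9, X10, X11, X12}); total cost 13 + 7 = 20.
The greedy pick B7, B1, B3 costs 31; no covering selection beats 20.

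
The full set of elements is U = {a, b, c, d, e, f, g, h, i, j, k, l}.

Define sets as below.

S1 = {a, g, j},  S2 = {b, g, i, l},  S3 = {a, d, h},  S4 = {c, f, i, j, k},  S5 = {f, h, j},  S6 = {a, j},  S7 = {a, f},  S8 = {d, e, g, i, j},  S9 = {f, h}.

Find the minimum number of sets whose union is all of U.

Take {S2, S3, S4, S8}. Their union is {a, b, c, d, e, f, g, h, i, j, k, l}, which is all 12 elements.
Only S4 contains c, so S4 is forced; the remaining 7 elements need at least 3 more sets (each remaining set adds at most 3) — so at least 4 sets are needed, and 4 is optimal.

4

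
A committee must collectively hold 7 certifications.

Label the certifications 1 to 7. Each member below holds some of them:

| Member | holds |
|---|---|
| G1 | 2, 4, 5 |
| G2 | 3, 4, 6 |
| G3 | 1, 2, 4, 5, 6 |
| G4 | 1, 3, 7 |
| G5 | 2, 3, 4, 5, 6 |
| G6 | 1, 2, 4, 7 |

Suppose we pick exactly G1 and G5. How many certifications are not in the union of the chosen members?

Union of G1, G5 = {2, 3, 4, 5, 6}.
Not covered: 1, 7 — 2 certifications.

2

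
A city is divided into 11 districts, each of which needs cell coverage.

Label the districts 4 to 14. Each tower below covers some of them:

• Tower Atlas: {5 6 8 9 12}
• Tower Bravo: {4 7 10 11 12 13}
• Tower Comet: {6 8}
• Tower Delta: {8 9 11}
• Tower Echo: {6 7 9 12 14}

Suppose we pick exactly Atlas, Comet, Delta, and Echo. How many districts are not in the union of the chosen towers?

Union of Atlas, Comet, Delta, Echo = {5, 6, 7, 8, 9, 11, 12, 14}.
Not covered: 4, 10, 13 — 3 districts.

3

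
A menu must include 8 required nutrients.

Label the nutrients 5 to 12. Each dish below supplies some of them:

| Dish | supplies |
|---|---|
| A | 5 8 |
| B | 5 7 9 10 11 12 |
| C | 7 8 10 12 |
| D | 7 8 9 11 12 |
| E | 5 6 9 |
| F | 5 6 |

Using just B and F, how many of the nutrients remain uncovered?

Union of B, F = {5, 6, 7, 9, 10, 11, 12}.
Not covered: 8 — 1 nutrient.

1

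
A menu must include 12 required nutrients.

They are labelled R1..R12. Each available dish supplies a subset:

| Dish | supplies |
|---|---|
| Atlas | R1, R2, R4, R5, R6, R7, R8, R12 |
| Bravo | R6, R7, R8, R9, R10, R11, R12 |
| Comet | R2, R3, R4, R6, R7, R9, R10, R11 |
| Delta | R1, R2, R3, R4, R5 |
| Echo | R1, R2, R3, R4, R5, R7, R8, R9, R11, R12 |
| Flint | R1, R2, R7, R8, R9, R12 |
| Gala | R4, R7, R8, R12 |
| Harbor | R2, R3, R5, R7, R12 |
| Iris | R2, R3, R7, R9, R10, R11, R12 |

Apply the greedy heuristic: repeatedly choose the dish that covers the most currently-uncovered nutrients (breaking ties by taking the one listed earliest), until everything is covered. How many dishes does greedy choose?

2

Greedy: pick Echo (covers 10 new) → pick Bravo (covers 2 new). Total picks: 2.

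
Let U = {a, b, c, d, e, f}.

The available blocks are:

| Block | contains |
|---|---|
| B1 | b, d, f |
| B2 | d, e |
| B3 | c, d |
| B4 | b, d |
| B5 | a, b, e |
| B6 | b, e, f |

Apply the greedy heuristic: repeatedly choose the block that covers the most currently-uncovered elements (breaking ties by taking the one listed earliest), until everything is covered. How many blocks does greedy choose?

Greedy: pick B1 (covers 3 new) → pick B5 (covers 2 new) → pick B3 (covers 1 new). Total picks: 3.

3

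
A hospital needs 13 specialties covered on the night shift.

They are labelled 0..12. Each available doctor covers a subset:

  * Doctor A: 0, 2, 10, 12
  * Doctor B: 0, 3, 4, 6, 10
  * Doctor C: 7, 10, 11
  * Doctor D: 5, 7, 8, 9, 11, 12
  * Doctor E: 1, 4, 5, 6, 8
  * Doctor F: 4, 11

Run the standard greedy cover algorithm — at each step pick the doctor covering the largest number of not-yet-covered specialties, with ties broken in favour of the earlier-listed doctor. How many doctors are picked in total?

4

Greedy: pick D (covers 6 new) → pick B (covers 5 new) → pick A (covers 1 new) → pick E (covers 1 new). Total picks: 4.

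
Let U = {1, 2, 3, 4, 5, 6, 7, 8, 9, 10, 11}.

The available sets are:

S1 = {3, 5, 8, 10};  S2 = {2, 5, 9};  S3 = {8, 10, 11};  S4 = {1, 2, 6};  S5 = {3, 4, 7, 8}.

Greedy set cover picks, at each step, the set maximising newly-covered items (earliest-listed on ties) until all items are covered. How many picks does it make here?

Greedy: pick S1 (covers 4 new) → pick S4 (covers 3 new) → pick S5 (covers 2 new) → pick S2 (covers 1 new) → pick S3 (covers 1 new). Total picks: 5.
(The true minimum cover uses only 4 sets, so greedy is not optimal here.)

5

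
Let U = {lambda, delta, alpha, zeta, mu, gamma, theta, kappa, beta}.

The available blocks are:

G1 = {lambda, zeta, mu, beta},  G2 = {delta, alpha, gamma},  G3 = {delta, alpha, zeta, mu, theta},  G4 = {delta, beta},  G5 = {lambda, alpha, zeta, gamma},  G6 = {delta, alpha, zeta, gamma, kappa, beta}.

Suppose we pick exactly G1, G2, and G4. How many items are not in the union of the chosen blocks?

Union of G1, G2, G4 = {lambda, delta, alpha, zeta, mu, gamma, beta}.
Not covered: theta, kappa — 2 items.

2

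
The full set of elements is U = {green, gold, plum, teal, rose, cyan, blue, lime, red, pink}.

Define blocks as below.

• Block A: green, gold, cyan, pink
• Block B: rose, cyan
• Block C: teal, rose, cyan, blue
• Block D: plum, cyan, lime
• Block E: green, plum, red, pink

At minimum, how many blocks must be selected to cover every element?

A, C, D, and E cover everything between them: the union {green, gold, plum, teal, rose, cyan, blue, lime, red, pink} is all of U.
Only D contains lime, so D is forced; the remaining 7 elements need at least 3 more blocks (each remaining block adds at most 3) — so at least 4 blocks are needed, and 4 is optimal.

4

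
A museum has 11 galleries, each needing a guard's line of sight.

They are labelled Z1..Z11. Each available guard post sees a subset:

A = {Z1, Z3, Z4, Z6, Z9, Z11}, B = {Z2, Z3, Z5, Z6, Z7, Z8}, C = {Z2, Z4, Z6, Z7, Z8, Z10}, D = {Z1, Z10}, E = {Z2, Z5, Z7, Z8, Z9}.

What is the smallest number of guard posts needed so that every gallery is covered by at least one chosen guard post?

A and B and D together: A ∪ B ∪ D = {Z1, Z2, Z3, Z4, Z5, Z6, Z7, Z8, Z9, Z10, Z11} — every gallery is covered.
Only A contains Z11, so A is forced; the remaining 5 galleries need at least 2 more guard posts (each remaining guard post adds at most 4) — so at least 3 guard posts are needed, and 3 is optimal.

3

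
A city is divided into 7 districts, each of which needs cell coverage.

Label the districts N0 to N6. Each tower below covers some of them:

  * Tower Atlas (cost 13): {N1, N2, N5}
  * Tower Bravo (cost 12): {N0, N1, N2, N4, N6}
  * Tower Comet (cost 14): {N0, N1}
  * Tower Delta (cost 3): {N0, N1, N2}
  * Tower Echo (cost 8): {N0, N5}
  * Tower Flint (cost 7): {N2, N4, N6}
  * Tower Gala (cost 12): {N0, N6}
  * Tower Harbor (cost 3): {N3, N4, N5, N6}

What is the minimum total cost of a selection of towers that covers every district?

Delta, Harbor together cover every district (Delta ∪ Harbor = {N0, N1, N2, N3, N4, N5, N6}); total cost 3 + 3 = 6.
No covering selection has total cost below 6.

6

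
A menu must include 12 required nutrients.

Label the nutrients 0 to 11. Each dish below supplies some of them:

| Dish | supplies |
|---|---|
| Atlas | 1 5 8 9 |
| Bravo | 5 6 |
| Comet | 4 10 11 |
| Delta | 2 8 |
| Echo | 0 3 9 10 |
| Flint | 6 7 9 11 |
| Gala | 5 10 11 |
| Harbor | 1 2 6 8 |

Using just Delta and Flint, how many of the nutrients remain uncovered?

Union of Delta, Flint = {2, 6, 7, 8, 9, 11}.
Not covered: 0, 1, 3, 4, 5, 10 — 6 nutrients.

6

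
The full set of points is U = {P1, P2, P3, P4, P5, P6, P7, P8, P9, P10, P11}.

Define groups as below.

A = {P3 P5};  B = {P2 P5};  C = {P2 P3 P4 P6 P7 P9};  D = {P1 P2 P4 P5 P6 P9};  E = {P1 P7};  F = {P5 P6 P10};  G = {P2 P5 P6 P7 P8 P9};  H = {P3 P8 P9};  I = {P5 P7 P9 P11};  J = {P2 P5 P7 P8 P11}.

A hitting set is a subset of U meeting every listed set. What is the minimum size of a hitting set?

The 3 points {P5, P7, P9} hit every group.
The groups E, F, H are pairwise disjoint, so any hitting set needs a separate point for each — at least 3. Hence 3 is optimal.

3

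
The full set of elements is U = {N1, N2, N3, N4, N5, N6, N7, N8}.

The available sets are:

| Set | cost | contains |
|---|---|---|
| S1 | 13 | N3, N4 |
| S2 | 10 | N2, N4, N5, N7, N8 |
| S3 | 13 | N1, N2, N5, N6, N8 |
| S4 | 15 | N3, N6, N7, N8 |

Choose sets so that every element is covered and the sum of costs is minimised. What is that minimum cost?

S1, S2, S3 together cover every element (S1 ∪ S2 ∪ S3 = {N1, N2, N3, N4, N5, N6, N7, N8}); total cost 13 + 10 + 13 = 36.
No covering selection has total cost below 36.

36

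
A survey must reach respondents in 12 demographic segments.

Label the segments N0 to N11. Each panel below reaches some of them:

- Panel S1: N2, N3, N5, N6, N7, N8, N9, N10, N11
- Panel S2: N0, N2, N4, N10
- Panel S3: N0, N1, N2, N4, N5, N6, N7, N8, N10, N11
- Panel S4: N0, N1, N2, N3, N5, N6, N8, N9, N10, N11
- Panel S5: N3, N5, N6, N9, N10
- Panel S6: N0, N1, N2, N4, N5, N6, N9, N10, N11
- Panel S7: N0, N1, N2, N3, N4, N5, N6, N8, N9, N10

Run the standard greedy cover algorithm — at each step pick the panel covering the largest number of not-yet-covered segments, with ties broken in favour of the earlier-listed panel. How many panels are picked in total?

2

Greedy: pick S3 (covers 10 new) → pick S1 (covers 2 new). Total picks: 2.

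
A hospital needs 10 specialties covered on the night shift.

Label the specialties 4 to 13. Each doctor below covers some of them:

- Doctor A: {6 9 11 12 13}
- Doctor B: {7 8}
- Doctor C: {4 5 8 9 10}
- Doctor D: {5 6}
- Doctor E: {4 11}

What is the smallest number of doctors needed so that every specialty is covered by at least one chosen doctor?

A and B and C together: A ∪ B ∪ C = {4, 5, 6, 7, 8, 9, 10, 11, 12, 13} — every specialty is covered.
Only B contains 7, so B is forced; the remaining 8 specialties need at least 2 more doctors (each remaining doctor adds at most 5) — so at least 3 doctors are needed, and 3 is optimal.

3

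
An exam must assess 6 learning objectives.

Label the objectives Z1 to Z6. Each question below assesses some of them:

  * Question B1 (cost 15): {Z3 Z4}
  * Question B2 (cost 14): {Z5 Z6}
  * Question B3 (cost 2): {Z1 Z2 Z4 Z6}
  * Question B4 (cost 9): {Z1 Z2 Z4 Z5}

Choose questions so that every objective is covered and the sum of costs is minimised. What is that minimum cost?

26

B1, B3, B4 together cover every objective (B1 ∪ B3 ∪ B4 = {Z1, Z2, Z3, Z4, Z5, Z6}); total cost 15 + 2 + 9 = 26.
No covering selection has total cost below 26.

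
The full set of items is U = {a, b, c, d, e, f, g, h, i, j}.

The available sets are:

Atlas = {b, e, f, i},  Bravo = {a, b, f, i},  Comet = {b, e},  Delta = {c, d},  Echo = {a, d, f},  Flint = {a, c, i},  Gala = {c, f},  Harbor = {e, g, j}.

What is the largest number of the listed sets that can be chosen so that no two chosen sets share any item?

3

Bravo, Delta, Harbor are pairwise disjoint (Bravo={a,b,f,i}; Delta={c,d}; Harbor={e,g,j}).
Every remaining set overlaps one of these, and no 4 of the listed sets are pairwise disjoint, so 3 is the maximum.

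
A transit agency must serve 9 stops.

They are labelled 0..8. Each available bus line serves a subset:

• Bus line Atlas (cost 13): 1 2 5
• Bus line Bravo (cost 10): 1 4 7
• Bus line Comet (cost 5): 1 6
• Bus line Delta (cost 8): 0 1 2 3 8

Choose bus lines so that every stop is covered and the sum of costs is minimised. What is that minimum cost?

36

Atlas, Bravo, Comet, Delta together cover every stop (Atlas ∪ Bravo ∪ Comet ∪ Delta = {0, 1, 2, 3, 4, 5, 6, 7, 8}); total cost 13 + 10 + 5 + 8 = 36.
No covering selection has total cost below 36.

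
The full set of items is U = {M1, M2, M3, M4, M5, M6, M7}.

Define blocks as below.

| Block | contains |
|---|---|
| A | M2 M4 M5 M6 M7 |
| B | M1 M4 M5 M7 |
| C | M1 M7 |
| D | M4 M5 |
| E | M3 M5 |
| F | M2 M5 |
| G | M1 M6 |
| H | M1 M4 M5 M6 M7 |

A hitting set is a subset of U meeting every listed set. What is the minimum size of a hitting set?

2

The 2 items {M1, M5} hit every block.
The blocks F, G are pairwise disjoint, so any hitting set needs a separate item for each — at least 2. Hence 2 is optimal.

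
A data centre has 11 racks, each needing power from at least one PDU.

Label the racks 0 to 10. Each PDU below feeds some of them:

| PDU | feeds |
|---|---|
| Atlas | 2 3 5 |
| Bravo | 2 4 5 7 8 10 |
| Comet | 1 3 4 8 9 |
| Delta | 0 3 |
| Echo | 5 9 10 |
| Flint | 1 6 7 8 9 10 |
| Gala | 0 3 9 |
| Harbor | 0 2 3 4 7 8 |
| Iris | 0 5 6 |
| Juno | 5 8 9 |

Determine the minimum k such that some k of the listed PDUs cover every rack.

Take {Atlas, Flint, Harbor}. Their union is {0, 1, 2, 3, 4, 5, 6, 7, 8, 9, 10}, which is all 11 racks.
No 2 of the 10 PDUs cover everything (all 45 combinations miss at least one rack), so 3 is optimal.

3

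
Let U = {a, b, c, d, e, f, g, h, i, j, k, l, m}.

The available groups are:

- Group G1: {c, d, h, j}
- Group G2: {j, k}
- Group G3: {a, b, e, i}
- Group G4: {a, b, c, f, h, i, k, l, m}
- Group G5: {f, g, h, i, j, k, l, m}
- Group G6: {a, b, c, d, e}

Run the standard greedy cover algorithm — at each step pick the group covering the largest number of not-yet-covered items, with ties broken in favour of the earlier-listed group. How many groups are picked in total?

Greedy: pick G4 (covers 9 new) → pick G1 (covers 2 new) → pick G3 (covers 1 new) → pick G5 (covers 1 new). Total picks: 4.
(The true minimum cover uses only 2 groups, so greedy is not optimal here.)

4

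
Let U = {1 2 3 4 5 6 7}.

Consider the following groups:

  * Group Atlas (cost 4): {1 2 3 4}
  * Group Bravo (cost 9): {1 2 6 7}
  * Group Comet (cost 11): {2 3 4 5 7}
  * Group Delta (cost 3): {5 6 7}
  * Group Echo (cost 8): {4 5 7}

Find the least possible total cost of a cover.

Atlas, Delta together cover every item (Atlas ∪ Delta = {1, 2, 3, 4, 5, 6, 7}); total cost 4 + 3 = 7.
No covering selection has total cost below 7.

7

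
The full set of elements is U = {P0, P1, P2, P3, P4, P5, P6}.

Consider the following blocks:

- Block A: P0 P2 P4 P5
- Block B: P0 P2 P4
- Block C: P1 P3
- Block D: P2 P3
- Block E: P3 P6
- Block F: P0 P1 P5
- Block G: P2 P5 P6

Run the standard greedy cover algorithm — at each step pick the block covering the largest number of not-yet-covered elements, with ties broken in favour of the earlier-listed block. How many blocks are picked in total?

Greedy: pick A (covers 4 new) → pick C (covers 2 new) → pick E (covers 1 new). Total picks: 3.

3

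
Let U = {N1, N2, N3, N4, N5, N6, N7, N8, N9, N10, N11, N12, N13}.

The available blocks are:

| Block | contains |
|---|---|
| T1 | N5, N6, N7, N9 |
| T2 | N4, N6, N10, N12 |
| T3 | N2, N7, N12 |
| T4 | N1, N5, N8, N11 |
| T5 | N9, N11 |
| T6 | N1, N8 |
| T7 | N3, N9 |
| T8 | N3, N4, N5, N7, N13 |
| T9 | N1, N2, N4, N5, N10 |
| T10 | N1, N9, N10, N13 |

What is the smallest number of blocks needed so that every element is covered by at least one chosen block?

5

Take {T2, T4, T5, T8, T9}. Their union is {N1, N2, N3, N4, N5, N6, N7, N8, N9, N10, N11, N12, N13}, which is all 13 elements.
No 4 of the 10 blocks cover everything (all 210 combinations miss at least one element), so 5 is optimal.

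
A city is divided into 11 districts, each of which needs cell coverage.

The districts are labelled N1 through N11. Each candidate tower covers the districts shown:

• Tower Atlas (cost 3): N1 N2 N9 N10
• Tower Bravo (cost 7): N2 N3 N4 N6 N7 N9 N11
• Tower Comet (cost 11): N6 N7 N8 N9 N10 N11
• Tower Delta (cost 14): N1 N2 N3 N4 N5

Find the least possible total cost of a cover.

25

Comet, Delta together cover every district (Comet ∪ Delta = {N1, N2, N3, N4, N5, N6, N7, N8, N9, N10, N11}); total cost 11 + 14 = 25.
The greedy pick Atlas, Bravo, Comet, Delta costs 35; no covering selection beats 25.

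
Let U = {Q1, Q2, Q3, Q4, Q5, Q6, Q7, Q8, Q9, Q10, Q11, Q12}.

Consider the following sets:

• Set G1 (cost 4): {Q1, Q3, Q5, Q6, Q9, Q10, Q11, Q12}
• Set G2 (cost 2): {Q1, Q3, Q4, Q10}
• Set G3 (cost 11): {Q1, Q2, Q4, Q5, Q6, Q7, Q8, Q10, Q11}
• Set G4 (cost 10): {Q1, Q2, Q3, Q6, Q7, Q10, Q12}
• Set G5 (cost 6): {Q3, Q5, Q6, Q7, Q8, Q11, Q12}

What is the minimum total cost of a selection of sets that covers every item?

G1, G3 together cover every item (G1 ∪ G3 = {Q1, Q2, Q3, Q4, Q5, Q6, Q7, Q8, Q9, Q10, Q11, Q12}); total cost 4 + 11 = 15.
The greedy pick G1, G2, G5, G4 costs 22; no covering selection beats 15.

15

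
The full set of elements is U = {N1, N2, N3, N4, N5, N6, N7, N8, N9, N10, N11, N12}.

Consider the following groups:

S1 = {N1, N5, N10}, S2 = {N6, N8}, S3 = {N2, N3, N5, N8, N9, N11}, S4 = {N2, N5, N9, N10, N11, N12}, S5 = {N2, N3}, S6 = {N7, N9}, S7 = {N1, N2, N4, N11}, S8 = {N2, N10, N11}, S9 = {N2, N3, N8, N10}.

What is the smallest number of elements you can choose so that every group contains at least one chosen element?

H = {N2, N6, N9, N10} meets every group (each contains at least one member of H), and |H| = 4.
The groups S1, S2, S5, S6 are pairwise disjoint, so any hitting set needs a separate element for each — at least 4. Hence 4 is optimal.

4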